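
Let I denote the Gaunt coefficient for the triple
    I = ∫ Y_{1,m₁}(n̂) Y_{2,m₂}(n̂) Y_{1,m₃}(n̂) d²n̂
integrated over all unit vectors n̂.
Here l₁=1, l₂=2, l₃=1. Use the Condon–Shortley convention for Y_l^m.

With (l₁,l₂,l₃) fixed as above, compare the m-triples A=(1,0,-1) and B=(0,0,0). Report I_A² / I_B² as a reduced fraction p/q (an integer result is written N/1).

l's match ⇒ only the (l;m) 3-j factors differ between A and B.
A: triangle coeff Δ(1,2,1) = 1/30; Σ_t [0,0]: t=0:+1/4 = 1/4; (3j)²=1/30 [(1 2 1; 1 0 -1)], sign=+1
B: triangle coeff Δ(1,2,1) = 1/30; Σ_t [1,1]: t=1:−1/1 = -1/1; (3j)²=2/15 [(1 2 1; 0 0 0)], sign=+1
I_A²/I_B² = (1/30)/(2/15) = 1/4

1/4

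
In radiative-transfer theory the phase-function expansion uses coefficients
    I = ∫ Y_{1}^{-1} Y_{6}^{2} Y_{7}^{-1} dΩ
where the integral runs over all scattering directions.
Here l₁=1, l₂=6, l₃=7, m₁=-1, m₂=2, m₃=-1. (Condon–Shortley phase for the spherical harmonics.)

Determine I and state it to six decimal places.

m-sum 0 ✓  L=14 even ✓  5≤7≤7 ✓
Π(2lᵢ+1) = 3×13×15 = 585
triangle coeff Δ(1,6,7) = 1/1365
Σ_t [0,0]: t=0:+1/518400 = 1/518400
(3j)²=7/195 [(1 6 7; 0 0 0)], sign=-1
Σ_t [0,0]: t=0:+1/1935360 = 1/1935360
(3j)²=1/91 [(1 6 7; -1 2 -1)], sign=+1
⇒ 4πI² = 3/13
I = (-1)√(3/13/(4π)) = -0.13551395

-0.135514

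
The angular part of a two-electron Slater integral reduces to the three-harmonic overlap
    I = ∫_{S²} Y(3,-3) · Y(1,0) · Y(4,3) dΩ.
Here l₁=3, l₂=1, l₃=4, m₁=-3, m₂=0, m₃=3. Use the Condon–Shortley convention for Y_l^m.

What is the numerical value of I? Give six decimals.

-0.162868

m-sum 0 ✓  L=8 even ✓  2≤4≤4 ✓
Π(2lᵢ+1) = 7×3×9 = 189
triangle coeff Δ(3,1,4) = 1/252
Σ_t [0,0]: t=0:+1/36 = 1/36
(3j)²=4/63 [(3 1 4; 0 0 0)], sign=+1
Σ_t [0,0]: t=0:+1/720 = 1/720
(3j)²=1/36 [(3 1 4; -3 0 3)], sign=-1
⇒ 4πI² = 1/3
I = (-1)√(1/3/(4π)) = -0.16286750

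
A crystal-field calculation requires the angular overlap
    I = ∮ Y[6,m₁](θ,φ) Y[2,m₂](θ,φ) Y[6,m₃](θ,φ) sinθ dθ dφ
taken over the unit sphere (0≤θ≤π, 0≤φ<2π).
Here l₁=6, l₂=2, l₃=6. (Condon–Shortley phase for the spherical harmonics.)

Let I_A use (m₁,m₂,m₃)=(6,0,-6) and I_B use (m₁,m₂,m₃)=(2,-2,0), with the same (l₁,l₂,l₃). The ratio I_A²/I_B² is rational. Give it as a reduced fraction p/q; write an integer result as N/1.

121/70

Shared (l₁,l₂,l₃)=(6,2,6): N and (l;000)² cancel in I_A²/I_B².
A: Δ = 2!·10!·2!/15! = 1/90090; Racah Σ t=0..0: t=0:+1/14515200 = 1/14515200; ⇒ 3j(6 2 6; 6 0 -6)² = 22/455, sgn +1
B: Δ = 2!·10!·2!/15! = 1/90090; Racah Σ t=0..0: t=0:+1/69120 = 1/69120; ⇒ 3j(6 2 6; 2 -2 0)² = 4/143, sgn +1
I_A²/I_B² = (22/455)/(4/143) = 121/70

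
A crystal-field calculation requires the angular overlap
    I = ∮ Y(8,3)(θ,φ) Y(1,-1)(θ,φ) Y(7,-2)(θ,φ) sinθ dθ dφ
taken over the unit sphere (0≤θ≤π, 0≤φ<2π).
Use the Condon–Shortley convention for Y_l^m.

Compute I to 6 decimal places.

-0.226917

m-sum 0 ✓  L=16 even ✓  7≤7≤9 ✓
Π(2lᵢ+1) = 17×3×15 = 765
triangle coeff Δ(8,1,7) = 1/2040
Σ_t [1,1]: t=1:−1/25401600 = -1/25401600
(3j)²=8/255 [(8 1 7; 0 0 0)], sign=+1
Σ_t [0,0]: t=0:+1/87091200 = 1/87091200
(3j)²=11/408 [(8 1 7; 3 -1 -2)], sign=-1
⇒ 4πI² = 11/17
I = (-1)√(11/17/(4π)) = -0.22691696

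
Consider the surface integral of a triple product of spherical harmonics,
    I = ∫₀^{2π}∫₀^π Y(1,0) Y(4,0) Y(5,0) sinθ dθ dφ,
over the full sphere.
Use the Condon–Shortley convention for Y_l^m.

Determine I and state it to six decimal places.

0.245532

Rules hold: Σm=0, L=10 even, 3≤5≤5.
N = 3·9·11 = 297
Δ = 0!·2!·8!/11! = 1/495
Racah Σ t=0..0: t=0:+1/576 = 1/576
⇒ 3j(1 4 5; 0 0 0)² = 5/99, sgn -1
(m-triple is (0,0,0) — same symbol as above.)
4πI² = N·(3j₀)²·(3jₘ)² = 25/33
I = +1·√(0.757576/4π) = 0.24553200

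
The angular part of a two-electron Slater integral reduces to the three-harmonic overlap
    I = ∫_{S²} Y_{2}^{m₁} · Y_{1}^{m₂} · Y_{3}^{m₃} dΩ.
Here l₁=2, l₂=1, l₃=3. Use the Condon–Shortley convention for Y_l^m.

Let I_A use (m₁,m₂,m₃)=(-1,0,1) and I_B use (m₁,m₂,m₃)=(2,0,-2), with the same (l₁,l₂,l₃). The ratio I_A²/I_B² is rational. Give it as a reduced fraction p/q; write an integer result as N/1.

Same 2,1,3: normalisation and zero-m 3j drop out of the ratio.
A: Δ: 0! 4! 2! / 7! → 1/105; sum: t=0:+1/6 = 1/6; 3j²(2 1 3; -1 0 1) = Δ·Π!·Σ² = 8/105  (sign +1)
B: Δ: 0! 4! 2! / 7! → 1/105; sum: t=0:+1/24 = 1/24; 3j²(2 1 3; 2 0 -2) = Δ·Π!·Σ² = 1/21  (sign -1)
I_A²/I_B² = (8/105)/(1/21) = 8/5

8/5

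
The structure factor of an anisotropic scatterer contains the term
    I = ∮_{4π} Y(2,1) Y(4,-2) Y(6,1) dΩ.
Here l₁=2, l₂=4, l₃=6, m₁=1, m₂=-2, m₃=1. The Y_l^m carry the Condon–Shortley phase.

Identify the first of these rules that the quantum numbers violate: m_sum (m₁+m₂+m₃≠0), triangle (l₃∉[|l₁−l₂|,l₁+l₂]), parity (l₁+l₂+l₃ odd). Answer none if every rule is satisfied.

none

azimuthal sum: 1 − 2 + 1 = 0  ✓
2 ≤ 6 ≤ 6 (triangle on l)  ✓
L = 2 + 4 + 6 = 12 (even)  ✓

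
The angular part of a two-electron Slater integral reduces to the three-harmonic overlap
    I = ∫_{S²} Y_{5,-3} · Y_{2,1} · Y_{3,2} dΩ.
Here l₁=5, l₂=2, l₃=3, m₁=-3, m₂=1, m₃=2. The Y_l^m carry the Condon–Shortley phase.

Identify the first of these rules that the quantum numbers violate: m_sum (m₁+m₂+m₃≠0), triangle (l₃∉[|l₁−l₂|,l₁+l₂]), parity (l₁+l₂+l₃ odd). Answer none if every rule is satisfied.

none

Σmᵢ = 0  ✓
l₃∈[|l₁−l₂|,l₁+l₂]=[3,7], have l₃=3  ✓
Σlᵢ = 10 ⇒ even  ✓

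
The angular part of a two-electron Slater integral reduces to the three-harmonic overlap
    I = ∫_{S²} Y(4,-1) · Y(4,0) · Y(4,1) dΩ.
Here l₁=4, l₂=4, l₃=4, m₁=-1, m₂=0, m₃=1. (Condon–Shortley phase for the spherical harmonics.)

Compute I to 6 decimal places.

-0.068481

Rules hold: Σm=0, L=12 even, 0≤4≤8.
N = 9·9·9 = 729
Δ = 4!·4!·4!/13! = 1/450450
Racah Σ t=0..4: t=0:+1/13824 t=1:−1/216 t=2:+1/64 t=3:−1/216 t=4:+1/13824 = 5/768
⇒ 3j(4 4 4; 0 0 0)² = 18/1001, sgn +1
Racah Σ t=1..4: t=1:−1/864 t=2:+1/96 t=3:−1/144 t=4:+1/3456 = 1/384
⇒ 3j(4 4 4; -1 0 1)² = 9/2002, sgn -1
4πI² = N·(3j₀)²·(3jₘ)² = 59049/1002001
I = -1·√(0.0589311/4π) = -0.06848055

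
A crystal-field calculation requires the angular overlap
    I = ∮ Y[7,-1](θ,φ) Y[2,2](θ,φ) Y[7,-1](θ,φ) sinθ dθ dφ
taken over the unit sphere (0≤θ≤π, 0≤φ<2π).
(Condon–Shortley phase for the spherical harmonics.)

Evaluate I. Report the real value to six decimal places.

0.195759

Checks pass: Σm=0; 16 even; l₃=7∈[5,9].
(2·7+1)(2·2+1)(2·7+1) = 1125
Δ: 2! 12! 2! / 17! → 1/185640
sum: t=0:+1/2419200 t=1:−1/518400 t=2:+1/2419200 = -1/907200
3j²(7 2 7; 0 0 0) = Δ·Π!·Σ² = 56/3315  (sign +1)
sum: t=2:+1/2073600 = 1/2073600
3j²(7 2 7; -1 2 -1) = Δ·Π!·Σ² = 28/1105  (sign +1)
combine: 4πI² = 1125·56/3315·28/1105 = 23520/48841
take √, sign +1: I = 0.19575887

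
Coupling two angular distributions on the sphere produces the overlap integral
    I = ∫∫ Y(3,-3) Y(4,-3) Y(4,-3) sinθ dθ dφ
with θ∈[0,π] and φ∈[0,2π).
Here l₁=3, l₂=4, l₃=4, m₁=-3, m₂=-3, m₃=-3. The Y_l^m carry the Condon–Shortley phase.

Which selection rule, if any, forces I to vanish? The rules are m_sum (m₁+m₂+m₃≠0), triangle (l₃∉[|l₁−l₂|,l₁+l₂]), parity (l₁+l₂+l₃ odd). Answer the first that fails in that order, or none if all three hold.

m_sum

azimuthal sum: -3 − 3 − 3 = -9  ✗
1 ≤ 4 ≤ 7 (triangle on l)
L = 3 + 4 + 4 = 11 (odd)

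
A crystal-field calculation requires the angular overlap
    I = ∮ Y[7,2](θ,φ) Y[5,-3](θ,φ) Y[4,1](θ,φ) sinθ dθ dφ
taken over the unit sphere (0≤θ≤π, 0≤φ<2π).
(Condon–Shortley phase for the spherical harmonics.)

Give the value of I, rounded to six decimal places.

Rules hold: Σm=0, L=16 even, 2≤4≤12.
N = 15·11·9 = 1485
Δ = 8!·6!·2!/17! = 1/6126120
Racah Σ t=3..5: t=3:−1/69120 t=4:+1/20736 t=5:−1/69120 = 1/51840
⇒ 3j(7 5 4; 0 0 0)² = 280/21879, sgn +1
Racah Σ t=0..2: t=0:+1/9676800 t=1:−1/241920 t=2:+1/103680 = 163/29030400
⇒ 3j(7 5 4; 2 -3 1)² = 26569/2042040, sgn -1
4πI² = N·(3j₀)²·(3jₘ)² = 132845/537251
I = -1·√(0.247268/4π) = -0.14027461

-0.140275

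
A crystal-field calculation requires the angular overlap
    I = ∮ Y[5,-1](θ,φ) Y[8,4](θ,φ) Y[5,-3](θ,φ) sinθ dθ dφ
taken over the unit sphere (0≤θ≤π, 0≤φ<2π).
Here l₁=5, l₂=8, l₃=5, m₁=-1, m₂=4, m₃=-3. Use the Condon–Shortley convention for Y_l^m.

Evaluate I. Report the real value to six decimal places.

0.011139

m-sum 0 ✓  L=18 even ✓  3≤5≤13 ✓
Π(2lᵢ+1) = 11×17×11 = 2057
triangle coeff Δ(5,8,5) = 1/37413090
Σ_t [3,5]: t=3:−1/1036800 t=4:+1/331776 t=5:−1/1036800 = 1/921600
(3j)²=490/46189 [(5 8 5; 0 0 0)], sign=-1
Σ_t [4,6]: t=4:+1/46448640 t=5:−1/3628800 t=6:+1/4147200 = -1/77414400
(3j)²=3/41990 [(5 8 5; -1 4 -3)], sign=-1
⇒ 4πI² = 1617/1037153
I = (+1)√(1617/1037153/(4π)) = 0.01113855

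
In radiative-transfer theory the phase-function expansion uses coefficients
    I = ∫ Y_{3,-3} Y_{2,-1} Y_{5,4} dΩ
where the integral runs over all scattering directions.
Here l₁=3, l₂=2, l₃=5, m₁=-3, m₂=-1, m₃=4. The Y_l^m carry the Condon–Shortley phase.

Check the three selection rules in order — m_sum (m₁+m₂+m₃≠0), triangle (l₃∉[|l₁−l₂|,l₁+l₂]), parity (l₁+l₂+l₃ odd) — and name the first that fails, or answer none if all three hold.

none

Σmᵢ = 0  ✓
l₃∈[|l₁−l₂|,l₁+l₂]=[1,5], have l₃=5  ✓
Σlᵢ = 10 ⇒ even  ✓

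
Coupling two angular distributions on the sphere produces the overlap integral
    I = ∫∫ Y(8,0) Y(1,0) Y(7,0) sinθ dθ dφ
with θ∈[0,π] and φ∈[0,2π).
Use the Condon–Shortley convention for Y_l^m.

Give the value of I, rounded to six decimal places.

m-sum 0 ✓  L=16 even ✓  7≤7≤9 ✓
Π(2lᵢ+1) = 17×3×15 = 765
triangle coeff Δ(8,1,7) = 1/2040
Σ_t [1,1]: t=1:−1/25401600 = -1/25401600
(3j)²=8/255 [(8 1 7; 0 0 0)], sign=+1
(m-triple is (0,0,0) — same symbol as above.)
⇒ 4πI² = 64/85
I = (+1)√(64/85/(4π)) = 0.24477981

0.244780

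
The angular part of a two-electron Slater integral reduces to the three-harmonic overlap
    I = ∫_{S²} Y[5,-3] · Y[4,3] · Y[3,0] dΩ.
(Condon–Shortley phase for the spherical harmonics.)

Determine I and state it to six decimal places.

Rules hold: Σm=0, L=12 even, 1≤3≤9.
N = 11·9·7 = 693
Δ = 6!·4!·2!/13! = 1/180180
Racah Σ t=2..4: t=2:+1/576 t=3:−1/144 t=4:+1/576 = -1/288
⇒ 3j(5 4 3; 0 0 0)² = 20/1001, sgn +1
Racah Σ t=5..6: t=5:−1/1440 t=6:+1/2880 = -1/2880
⇒ 3j(5 4 3; -3 3 0)² = 7/715, sgn +1
4πI² = N·(3j₀)²·(3jₘ)² = 252/1859
I = +1·√(0.135557/4π) = 0.10386175

0.103862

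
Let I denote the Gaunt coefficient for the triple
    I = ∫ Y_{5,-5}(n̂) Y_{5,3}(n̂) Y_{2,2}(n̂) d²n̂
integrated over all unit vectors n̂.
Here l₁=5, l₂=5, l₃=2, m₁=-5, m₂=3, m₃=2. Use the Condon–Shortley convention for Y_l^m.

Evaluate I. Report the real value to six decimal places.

0.088588

Rules hold: Σm=0, L=12 even, 0≤2≤10.
N = 11·11·5 = 605
Δ = 8!·2!·2!/13! = 1/38610
Racah Σ t=3..5: t=3:−1/2880 t=4:+1/576 t=5:−1/2880 = 1/960
⇒ 3j(5 5 2; 0 0 0)² = 10/429, sgn +1
Racah Σ t=8..8: t=8:+1/161280 = 1/161280
⇒ 3j(5 5 2; -5 3 2)² = 1/143, sgn +1
4πI² = N·(3j₀)²·(3jₘ)² = 50/507
I = +1·√(0.0986193/4π) = 0.08858824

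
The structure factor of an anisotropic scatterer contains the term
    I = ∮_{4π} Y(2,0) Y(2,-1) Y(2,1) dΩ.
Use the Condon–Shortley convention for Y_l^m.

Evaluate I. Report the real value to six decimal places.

-0.090112

Checks pass: Σm=0; 6 even; l₃=2∈[0,4].
(2·2+1)(2·2+1)(2·2+1) = 125
Δ: 2! 2! 2! / 7! → 1/630
sum: t=0:+1/8 t=1:−1/1 t=2:+1/8 = -3/4
3j²(2 2 2; 0 0 0) = Δ·Π!·Σ² = 2/35  (sign -1)
sum: t=0:+1/4 t=1:−1/2 = -1/4
3j²(2 2 2; 0 -1 1) = Δ·Π!·Σ² = 1/70  (sign +1)
combine: 4πI² = 125·2/35·1/70 = 5/49
take √, sign -1: I = -0.09011188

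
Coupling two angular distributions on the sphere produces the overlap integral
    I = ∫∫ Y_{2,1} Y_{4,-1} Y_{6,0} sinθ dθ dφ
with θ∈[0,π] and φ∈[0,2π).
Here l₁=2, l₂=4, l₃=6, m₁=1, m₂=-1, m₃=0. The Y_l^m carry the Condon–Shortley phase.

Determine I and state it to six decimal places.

Checks pass: Σm=0; 12 even; l₃=6∈[2,6].
(2·2+1)(2·4+1)(2·6+1) = 585
Δ: 0! 4! 8! / 13! → 1/6435
sum: t=0:+1/2304 = 1/2304
3j²(2 4 6; 0 0 0) = Δ·Π!·Σ² = 5/143  (sign +1)
sum: t=0:+1/4320 = 1/4320
3j²(2 4 6; 1 -1 0) = Δ·Π!·Σ² = 8/429  (sign +1)
combine: 4πI² = 585·5/143·8/429 = 600/1573
take √, sign +1: I = 0.17422334

0.174223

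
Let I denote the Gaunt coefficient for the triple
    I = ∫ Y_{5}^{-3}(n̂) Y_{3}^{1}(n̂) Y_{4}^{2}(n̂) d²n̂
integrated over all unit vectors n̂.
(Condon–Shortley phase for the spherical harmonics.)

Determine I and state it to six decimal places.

Rules hold: Σm=0, L=12 even, 2≤4≤8.
N = 11·7·9 = 693
Δ = 4!·6!·2!/13! = 1/180180
Racah Σ t=1..3: t=1:−1/576 t=2:+1/144 t=3:−1/576 = 1/288
⇒ 3j(5 3 4; 0 0 0)² = 20/1001, sgn +1
Racah Σ t=2..4: t=2:+1/5760 t=3:−1/720 t=4:+1/2304 = -1/1280
⇒ 3j(5 3 4; -3 1 2)² = 27/1430, sgn -1
4πI² = N·(3j₀)²·(3jₘ)² = 486/1859
I = -1·√(0.261431/4π) = -0.14423595

-0.144236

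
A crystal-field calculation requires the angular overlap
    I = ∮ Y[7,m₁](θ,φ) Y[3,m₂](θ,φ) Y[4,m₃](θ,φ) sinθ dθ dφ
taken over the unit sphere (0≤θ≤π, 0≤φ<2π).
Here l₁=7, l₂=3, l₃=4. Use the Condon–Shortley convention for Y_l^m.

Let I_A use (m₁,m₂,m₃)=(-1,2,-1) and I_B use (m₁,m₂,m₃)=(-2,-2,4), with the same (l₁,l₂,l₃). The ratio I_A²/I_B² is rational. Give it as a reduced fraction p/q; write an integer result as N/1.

112/3

l's match ⇒ only the (l;m) 3-j factors differ between A and B.
A: triangle coeff Δ(7,3,4) = 1/45045; Σ_t [5,5]: t=5:−1/86400 = -1/86400; (3j)²=16/2145 [(7 3 4; -1 2 -1)], sign=+1
B: triangle coeff Δ(7,3,4) = 1/45045; Σ_t [1,1]: t=1:−1/4838400 = -1/4838400; (3j)²=1/5005 [(7 3 4; -2 -2 4)], sign=-1
I_A²/I_B² = (16/2145)/(1/5005) = 112/3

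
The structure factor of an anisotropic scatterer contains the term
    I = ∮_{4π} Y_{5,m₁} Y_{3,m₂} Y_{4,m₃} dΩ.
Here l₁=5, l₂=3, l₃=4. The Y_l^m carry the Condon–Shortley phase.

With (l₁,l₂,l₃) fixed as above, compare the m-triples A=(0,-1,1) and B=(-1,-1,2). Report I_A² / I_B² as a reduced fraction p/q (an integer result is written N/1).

l's match ⇒ only the (l;m) 3-j factors differ between A and B.
A: triangle coeff Δ(5,3,4) = 1/180180; Σ_t [0,2]: t=0:+1/5760 t=1:−1/288 t=2:+1/288 = 1/5760; (3j)²=1/12012 [(5 3 4; 0 -1 1)], sign=-1
B: triangle coeff Δ(5,3,4) = 1/180180; Σ_t [0,2]: t=0:+1/34560 t=1:−1/720 t=2:+1/384 = 43/34560; (3j)²=1849/180180 [(5 3 4; -1 -1 2)], sign=+1
I_A²/I_B² = (1/12012)/(1849/180180) = 15/1849

15/1849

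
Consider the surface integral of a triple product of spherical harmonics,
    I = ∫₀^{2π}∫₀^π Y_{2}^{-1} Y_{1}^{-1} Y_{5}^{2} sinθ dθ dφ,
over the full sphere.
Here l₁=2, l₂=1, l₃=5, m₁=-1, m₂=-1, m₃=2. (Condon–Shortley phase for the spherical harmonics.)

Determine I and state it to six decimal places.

|2−1|≤5≤2+1 violated ⇒ I = 0

0.000000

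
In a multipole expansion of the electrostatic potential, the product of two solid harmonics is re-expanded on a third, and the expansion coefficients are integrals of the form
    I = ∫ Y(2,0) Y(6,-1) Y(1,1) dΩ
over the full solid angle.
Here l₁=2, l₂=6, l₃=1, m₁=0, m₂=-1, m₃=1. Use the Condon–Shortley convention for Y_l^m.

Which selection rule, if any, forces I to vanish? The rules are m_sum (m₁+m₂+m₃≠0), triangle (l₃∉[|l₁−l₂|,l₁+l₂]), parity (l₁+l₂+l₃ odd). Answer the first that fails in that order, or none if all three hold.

azimuthal sum: 0 − 1 + 1 = 0  ✓
4 ≤ 1 ≤ 8 (triangle on l)  ✗
L = 2 + 6 + 1 = 9 (odd)

triangle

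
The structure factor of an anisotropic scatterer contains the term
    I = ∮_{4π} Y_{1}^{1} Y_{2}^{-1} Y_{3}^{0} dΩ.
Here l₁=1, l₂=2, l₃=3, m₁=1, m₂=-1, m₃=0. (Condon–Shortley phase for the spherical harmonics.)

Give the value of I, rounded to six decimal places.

0.143048

Rules hold: Σm=0, L=6 even, 1≤3≤3.
N = 3·5·7 = 105
Δ = 0!·2!·4!/7! = 1/105
Racah Σ t=0..0: t=0:+1/4 = 1/4
⇒ 3j(1 2 3; 0 0 0)² = 3/35, sgn -1
Racah Σ t=0..0: t=0:+1/12 = 1/12
⇒ 3j(1 2 3; 1 -1 0)² = 1/35, sgn -1
4πI² = N·(3j₀)²·(3jₘ)² = 9/35
I = +1·√(0.257143/4π) = 0.14304817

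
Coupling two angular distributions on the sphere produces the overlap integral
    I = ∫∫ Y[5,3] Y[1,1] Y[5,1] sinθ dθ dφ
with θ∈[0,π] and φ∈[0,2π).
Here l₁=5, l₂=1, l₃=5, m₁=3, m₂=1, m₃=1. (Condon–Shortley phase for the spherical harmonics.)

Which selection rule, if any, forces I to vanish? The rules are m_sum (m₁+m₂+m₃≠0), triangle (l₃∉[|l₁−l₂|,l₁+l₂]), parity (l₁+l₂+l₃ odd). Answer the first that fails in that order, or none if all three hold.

m₁+m₂+m₃ = 3 + 1 + 1 = 5  ✗
triangle: |5−1|=4 ≤ l₃=5 ≤ 5+1=6
parity: l₁+l₂+l₃ = 11 is odd

m_sum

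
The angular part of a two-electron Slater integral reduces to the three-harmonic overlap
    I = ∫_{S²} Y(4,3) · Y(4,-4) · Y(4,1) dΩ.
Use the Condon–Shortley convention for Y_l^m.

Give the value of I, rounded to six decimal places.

-0.168431

Checks pass: Σm=0; 12 even; l₃=4∈[0,8].
(2·4+1)(2·4+1)(2·4+1) = 729
Δ: 4! 4! 4! / 13! → 1/450450
sum: t=0:+1/13824 t=1:−1/216 t=2:+1/64 t=3:−1/216 t=4:+1/13824 = 5/768
3j²(4 4 4; 0 0 0) = Δ·Π!·Σ² = 18/1001  (sign +1)
sum: t=0:+1/3456 = 1/3456
3j²(4 4 4; 3 -4 1) = Δ·Π!·Σ² = 35/1287  (sign -1)
combine: 4πI² = 729·18/1001·35/1287 = 7290/20449
take √, sign -1: I = -0.16843130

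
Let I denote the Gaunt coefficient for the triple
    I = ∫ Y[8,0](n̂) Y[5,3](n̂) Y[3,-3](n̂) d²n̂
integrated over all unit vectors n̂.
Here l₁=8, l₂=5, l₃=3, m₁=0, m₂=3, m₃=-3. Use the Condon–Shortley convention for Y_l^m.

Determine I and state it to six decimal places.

0.022216

Checks pass: Σm=0; 16 even; l₃=3∈[3,13].
(2·8+1)(2·5+1)(2·3+1) = 1309
Δ: 10! 6! 0! / 17! → 1/136136
sum: t=5:−1/518400 = -1/518400
3j²(8 5 3; 0 0 0) = Δ·Π!·Σ² = 56/2431  (sign +1)
sum: t=8:+1/58060800 = 1/58060800
3j²(8 5 3; 0 3 -3) = Δ·Π!·Σ² = 1/4862  (sign +1)
combine: 4πI² = 1309·56/2431·1/4862 = 196/31603
take √, sign +1: I = 0.02221565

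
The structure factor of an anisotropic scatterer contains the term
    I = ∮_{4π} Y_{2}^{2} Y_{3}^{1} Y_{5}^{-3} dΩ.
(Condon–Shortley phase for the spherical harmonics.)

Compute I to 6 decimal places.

Rules hold: Σm=0, L=10 even, 1≤5≤5.
N = 5·7·11 = 385
Δ = 0!·4!·6!/11! = 1/2310
Racah Σ t=0..0: t=0:+1/144 = 1/144
⇒ 3j(2 3 5; 0 0 0)² = 10/231, sgn -1
Racah Σ t=0..0: t=0:+1/1152 = 1/1152
⇒ 3j(2 3 5; 2 1 -3)² = 1/33, sgn +1
4πI² = N·(3j₀)²·(3jₘ)² = 50/99
I = -1·√(0.505051/4π) = -0.20047604

-0.200476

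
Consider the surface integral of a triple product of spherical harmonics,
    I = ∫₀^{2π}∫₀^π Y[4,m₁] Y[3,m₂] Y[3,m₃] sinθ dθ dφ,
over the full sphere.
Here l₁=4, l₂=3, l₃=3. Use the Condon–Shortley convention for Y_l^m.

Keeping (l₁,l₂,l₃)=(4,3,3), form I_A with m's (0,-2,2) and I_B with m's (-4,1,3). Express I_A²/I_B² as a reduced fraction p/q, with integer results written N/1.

l's match ⇒ only the (l;m) 3-j factors differ between A and B.
A: triangle coeff Δ(4,3,3) = 1/34650; Σ_t [0,1]: t=0:+1/576 t=1:−1/72 = -7/576; (3j)²=7/198 [(4 3 3; 0 -2 2)], sign=+1
B: triangle coeff Δ(4,3,3) = 1/34650; Σ_t [4,4]: t=4:+1/1152 = 1/1152; (3j)²=1/33 [(4 3 3; -4 1 3)], sign=+1
I_A²/I_B² = (7/198)/(1/33) = 7/6

7/6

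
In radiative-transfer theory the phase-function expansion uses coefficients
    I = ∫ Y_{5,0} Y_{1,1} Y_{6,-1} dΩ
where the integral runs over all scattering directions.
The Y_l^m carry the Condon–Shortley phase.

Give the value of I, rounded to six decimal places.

m-sum 0 ✓  L=12 even ✓  4≤6≤6 ✓
Π(2lᵢ+1) = 11×3×13 = 429
triangle coeff Δ(5,1,6) = 1/858
Σ_t [0,0]: t=0:+1/14400 = 1/14400
(3j)²=6/143 [(5 1 6; 0 0 0)], sign=+1
Σ_t [0,0]: t=0:+1/28800 = 1/28800
(3j)²=7/286 [(5 1 6; 0 1 -1)], sign=-1
⇒ 4πI² = 63/143
I = (-1)√(63/143/(4π)) = -0.18723944

-0.187239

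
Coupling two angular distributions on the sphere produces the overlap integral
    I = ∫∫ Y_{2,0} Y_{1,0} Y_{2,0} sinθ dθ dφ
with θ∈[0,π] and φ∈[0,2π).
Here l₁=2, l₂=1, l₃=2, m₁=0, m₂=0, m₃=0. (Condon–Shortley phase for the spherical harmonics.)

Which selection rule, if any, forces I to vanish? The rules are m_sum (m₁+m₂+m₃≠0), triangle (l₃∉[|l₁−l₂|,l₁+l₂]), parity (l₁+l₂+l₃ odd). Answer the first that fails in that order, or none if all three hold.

Σmᵢ = 0  ✓
l₃∈[|l₁−l₂|,l₁+l₂]=[1,3], have l₃=2  ✓
Σlᵢ = 5 ⇒ odd  ✗

parity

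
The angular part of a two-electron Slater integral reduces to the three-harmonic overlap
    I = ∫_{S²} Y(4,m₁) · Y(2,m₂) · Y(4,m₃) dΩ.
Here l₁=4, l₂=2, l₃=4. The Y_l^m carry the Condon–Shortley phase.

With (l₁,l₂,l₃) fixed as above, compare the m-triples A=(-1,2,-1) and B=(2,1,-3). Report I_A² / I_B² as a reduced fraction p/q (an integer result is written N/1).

Shared (l₁,l₂,l₃)=(4,2,4): N and (l;000)² cancel in I_A²/I_B².
A: Δ = 2!·6!·2!/11! = 1/13860; Racah Σ t=2..2: t=2:+1/144 = 1/144; ⇒ 3j(4 2 4; -1 2 -1)² = 10/231, sgn -1
B: Δ = 2!·6!·2!/11! = 1/13860; Racah Σ t=1..2: t=1:−1/240 t=2:+1/1440 = -1/288; ⇒ 3j(4 2 4; 2 1 -3)² = 5/132, sgn +1
I_A²/I_B² = (10/231)/(5/132) = 8/7

8/7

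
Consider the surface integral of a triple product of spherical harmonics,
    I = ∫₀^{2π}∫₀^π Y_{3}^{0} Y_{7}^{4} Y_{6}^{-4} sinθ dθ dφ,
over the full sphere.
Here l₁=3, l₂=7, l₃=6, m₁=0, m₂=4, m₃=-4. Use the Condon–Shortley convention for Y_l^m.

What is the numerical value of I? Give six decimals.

-0.078810

Checks pass: Σm=0; 16 even; l₃=6∈[4,10].
(2·3+1)(2·7+1)(2·6+1) = 1365
Δ: 4! 2! 10! / 17! → 1/2042040
sum: t=1:−1/207360 t=2:+1/57600 t=3:−1/207360 = 1/129600
3j²(3 7 6; 0 0 0) = Δ·Π!·Σ² = 168/12155  (sign +1)
sum: t=1:−1/43545600 t=2:+1/1451520 t=3:−1/967680 = -1/2721600
3j²(3 7 6; 0 4 -4) = Δ·Π!·Σ² = 32/7735  (sign -1)
combine: 4πI² = 1365·168/12155·32/7735 = 16128/206635
take √, sign -1: I = -0.07881037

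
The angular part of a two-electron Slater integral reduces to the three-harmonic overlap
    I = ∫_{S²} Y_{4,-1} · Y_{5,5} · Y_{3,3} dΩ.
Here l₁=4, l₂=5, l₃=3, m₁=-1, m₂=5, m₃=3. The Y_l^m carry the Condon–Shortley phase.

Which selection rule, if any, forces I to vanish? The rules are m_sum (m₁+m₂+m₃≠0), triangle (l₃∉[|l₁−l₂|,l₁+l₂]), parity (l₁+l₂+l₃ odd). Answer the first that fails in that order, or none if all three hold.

m_sum

Σmᵢ = 7  ✗
l₃∈[|l₁−l₂|,l₁+l₂]=[1,9], have l₃=3
Σlᵢ = 12 ⇒ even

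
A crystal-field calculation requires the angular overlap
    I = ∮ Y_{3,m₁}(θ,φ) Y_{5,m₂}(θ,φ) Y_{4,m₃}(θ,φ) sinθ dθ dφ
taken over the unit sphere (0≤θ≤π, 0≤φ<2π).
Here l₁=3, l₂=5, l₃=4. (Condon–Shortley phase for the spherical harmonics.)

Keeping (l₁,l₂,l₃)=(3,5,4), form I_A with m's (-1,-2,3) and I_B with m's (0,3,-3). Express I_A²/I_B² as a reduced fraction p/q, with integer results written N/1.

Same 3,5,4: normalisation and zero-m 3j drop out of the ratio.
A: Δ: 4! 2! 6! / 13! → 1/180180; sum: t=2:+1/960 t=3:−1/4320 = 7/8640; 3j²(3 5 4; -1 -2 3) = Δ·Π!·Σ² = 343/12870  (sign -1)
B: Δ: 4! 2! 6! / 13! → 1/180180; sum: t=2:+1/2880 t=3:−1/1440 = -1/2880; 3j²(3 5 4; 0 3 -3) = Δ·Π!·Σ² = 7/715  (sign +1)
I_A²/I_B² = (343/12870)/(7/715) = 49/18

49/18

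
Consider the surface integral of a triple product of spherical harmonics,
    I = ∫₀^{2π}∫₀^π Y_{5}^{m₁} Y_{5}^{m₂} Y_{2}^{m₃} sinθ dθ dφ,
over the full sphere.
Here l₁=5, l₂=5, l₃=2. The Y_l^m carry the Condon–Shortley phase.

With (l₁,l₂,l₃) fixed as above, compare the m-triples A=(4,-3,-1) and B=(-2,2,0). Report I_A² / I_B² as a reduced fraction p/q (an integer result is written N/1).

l's match ⇒ only the (l;m) 3-j factors differ between A and B.
A: triangle coeff Δ(5,5,2) = 1/38610; Σ_t [0,1]: t=0:+1/80640 t=1:−1/10080 = -1/11520; (3j)²=49/1430 [(5 5 2; 4 -3 -1)], sign=+1
B: triangle coeff Δ(5,5,2) = 1/38610; Σ_t [5,7]: t=5:−1/2880 t=6:+1/1440 t=7:−1/20160 = 1/3360; (3j)²=6/715 [(5 5 2; -2 2 0)], sign=+1
I_A²/I_B² = (49/1430)/(6/715) = 49/12

49/12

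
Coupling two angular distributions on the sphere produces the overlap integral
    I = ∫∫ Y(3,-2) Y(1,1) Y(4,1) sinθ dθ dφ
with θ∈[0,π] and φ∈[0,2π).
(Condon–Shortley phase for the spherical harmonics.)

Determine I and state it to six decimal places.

Rules hold: Σm=0, L=8 even, 2≤4≤4.
N = 7·3·9 = 189
Δ = 0!·6!·2!/9! = 1/252
Racah Σ t=0..0: t=0:+1/36 = 1/36
⇒ 3j(3 1 4; 0 0 0)² = 4/63, sgn +1
Racah Σ t=0..0: t=0:+1/240 = 1/240
⇒ 3j(3 1 4; -2 1 1)² = 1/84, sgn -1
4πI² = N·(3j₀)²·(3jₘ)² = 1/7
I = -1·√(0.142857/4π) = -0.10662181

-0.106622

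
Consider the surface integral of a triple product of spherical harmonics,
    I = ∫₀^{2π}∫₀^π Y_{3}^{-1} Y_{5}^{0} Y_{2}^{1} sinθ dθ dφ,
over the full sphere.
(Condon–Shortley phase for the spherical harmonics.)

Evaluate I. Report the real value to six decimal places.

Rules hold: Σm=0, L=10 even, 2≤2≤8.
N = 7·11·5 = 385
Δ = 6!·0!·4!/11! = 1/2310
Racah Σ t=3..3: t=3:−1/144 = -1/144
⇒ 3j(3 5 2; 0 0 0)² = 10/231, sgn -1
Racah Σ t=4..4: t=4:+1/288 = 1/288
⇒ 3j(3 5 2; -1 0 1)² = 5/231, sgn -1
4πI² = N·(3j₀)²·(3jₘ)² = 250/693
I = +1·√(0.36075/4π) = 0.16943318

0.169433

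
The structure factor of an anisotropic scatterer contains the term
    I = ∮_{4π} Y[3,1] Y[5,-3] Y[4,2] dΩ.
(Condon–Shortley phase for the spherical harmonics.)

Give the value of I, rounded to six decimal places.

Rules hold: Σm=0, L=12 even, 2≤4≤8.
N = 7·11·9 = 693
Δ = 4!·2!·6!/13! = 1/180180
Racah Σ t=1..3: t=1:−1/576 t=2:+1/144 t=3:−1/576 = 1/288
⇒ 3j(3 5 4; 0 0 0)² = 20/1001, sgn +1
Racah Σ t=0..2: t=0:+1/2304 t=1:−1/720 t=2:+1/5760 = -1/1280
⇒ 3j(3 5 4; 1 -3 2)² = 27/1430, sgn -1
4πI² = N·(3j₀)²·(3jₘ)² = 486/1859
I = -1·√(0.261431/4π) = -0.14423595

-0.144236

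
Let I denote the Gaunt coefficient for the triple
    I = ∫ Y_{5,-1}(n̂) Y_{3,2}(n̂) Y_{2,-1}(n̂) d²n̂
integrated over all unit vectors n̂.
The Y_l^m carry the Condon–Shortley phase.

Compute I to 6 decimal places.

m-sum 0 ✓  L=10 even ✓  2≤2≤8 ✓
Π(2lᵢ+1) = 11×7×5 = 385
triangle coeff Δ(5,3,2) = 1/2310
Σ_t [3,3]: t=3:−1/144 = -1/144
(3j)²=10/231 [(5 3 2; 0 0 0)], sign=-1
Σ_t [5,5]: t=5:−1/720 = -1/720
(3j)²=4/385 [(5 3 2; -1 2 -1)], sign=+1
⇒ 4πI² = 40/231
I = (-1)√(40/231/(4π)) = -0.11738675

-0.117387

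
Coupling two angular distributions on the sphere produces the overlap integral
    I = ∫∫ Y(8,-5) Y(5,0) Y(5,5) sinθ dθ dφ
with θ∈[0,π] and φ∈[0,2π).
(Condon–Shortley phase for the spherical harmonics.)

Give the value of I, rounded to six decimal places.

0.163955

Rules hold: Σm=0, L=18 even, 3≤5≤13.
N = 17·11·11 = 2057
Δ = 8!·8!·2!/19! = 1/37413090
Racah Σ t=3..5: t=3:−1/1036800 t=4:+1/331776 t=5:−1/1036800 = 1/921600
⇒ 3j(8 5 5; 0 0 0)² = 490/46189, sgn -1
Racah Σ t=5..5: t=5:−1/58060800 = -1/58060800
⇒ 3j(8 5 5; -5 0 5)² = 5/323, sgn -1
4πI² = N·(3j₀)²·(3jₘ)² = 26950/79781
I = +1·√(0.3378/4π) = 0.16395502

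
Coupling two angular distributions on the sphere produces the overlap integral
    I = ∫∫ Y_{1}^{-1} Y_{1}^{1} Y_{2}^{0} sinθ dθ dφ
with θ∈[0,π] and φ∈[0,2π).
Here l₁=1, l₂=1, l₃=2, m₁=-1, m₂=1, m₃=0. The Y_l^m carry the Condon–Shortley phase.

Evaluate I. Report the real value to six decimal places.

0.126157

Rules hold: Σm=0, L=4 even, 0≤2≤2.
N = 3·3·5 = 45
Δ = 0!·2!·2!/5! = 1/30
Racah Σ t=0..0: t=0:+1/1 = 1/1
⇒ 3j(1 1 2; 0 0 0)² = 2/15, sgn +1
Racah Σ t=0..0: t=0:+1/4 = 1/4
⇒ 3j(1 1 2; -1 1 0)² = 1/30, sgn +1
4πI² = N·(3j₀)²·(3jₘ)² = 1/5
I = +1·√(0.2/4π) = 0.12615663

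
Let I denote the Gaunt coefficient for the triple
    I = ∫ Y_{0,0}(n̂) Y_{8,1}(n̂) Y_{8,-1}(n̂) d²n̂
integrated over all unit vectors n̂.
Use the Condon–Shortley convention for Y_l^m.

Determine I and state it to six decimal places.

m-sum 0 ✓  L=16 even ✓  8≤8≤8 ✓
Π(2lᵢ+1) = 1×17×17 = 289
triangle coeff Δ(0,8,8) = 1/17
Σ_t [0,0]: t=0:+1/1625702400 = 1/1625702400
(3j)²=1/17 [(0 8 8; 0 0 0)], sign=+1
Σ_t [0,0]: t=0:+1/1828915200 = 1/1828915200
(3j)²=1/17 [(0 8 8; 0 1 -1)], sign=-1
⇒ 4πI² = 1/1
I = (-1)√(1/1/(4π)) = -0.28209479

-0.282095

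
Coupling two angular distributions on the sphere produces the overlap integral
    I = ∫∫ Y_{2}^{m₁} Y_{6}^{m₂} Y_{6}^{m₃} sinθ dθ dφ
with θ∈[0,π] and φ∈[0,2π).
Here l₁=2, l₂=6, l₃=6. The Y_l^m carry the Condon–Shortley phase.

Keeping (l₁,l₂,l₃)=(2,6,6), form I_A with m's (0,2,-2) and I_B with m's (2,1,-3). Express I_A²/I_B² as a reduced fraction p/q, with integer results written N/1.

5/12

Shared (l₁,l₂,l₃)=(2,6,6): N and (l;000)² cancel in I_A²/I_B².
A: Δ = 2!·2!·10!/15! = 1/90090; Racah Σ t=0..2: t=0:+1/322560 t=1:−1/30240 t=2:+1/69120 = -1/64512; ⇒ 3j(2 6 6; 0 2 -2)² = 10/1001, sgn -1
B: Δ = 2!·2!·10!/15! = 1/90090; Racah Σ t=0..0: t=0:+1/120960 = 1/120960; ⇒ 3j(2 6 6; 2 1 -3)² = 24/1001, sgn -1
I_A²/I_B² = (10/1001)/(24/1001) = 5/12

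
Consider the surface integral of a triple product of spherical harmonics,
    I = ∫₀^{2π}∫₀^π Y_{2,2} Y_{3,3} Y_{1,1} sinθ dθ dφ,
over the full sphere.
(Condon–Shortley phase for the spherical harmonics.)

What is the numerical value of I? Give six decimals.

Σmᵢ = 6 ≠ 0, so the φ-integral vanishes; I = 0

0.000000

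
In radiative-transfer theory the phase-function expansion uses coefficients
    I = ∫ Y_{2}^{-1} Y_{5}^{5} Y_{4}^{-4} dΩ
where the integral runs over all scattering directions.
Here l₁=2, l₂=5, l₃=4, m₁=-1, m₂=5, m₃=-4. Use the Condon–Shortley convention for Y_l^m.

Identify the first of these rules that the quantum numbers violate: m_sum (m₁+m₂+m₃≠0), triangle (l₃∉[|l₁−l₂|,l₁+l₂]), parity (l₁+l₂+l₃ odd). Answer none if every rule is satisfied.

Σmᵢ = 0  ✓
l₃∈[|l₁−l₂|,l₁+l₂]=[3,7], have l₃=4  ✓
Σlᵢ = 11 ⇒ odd  ✗

parity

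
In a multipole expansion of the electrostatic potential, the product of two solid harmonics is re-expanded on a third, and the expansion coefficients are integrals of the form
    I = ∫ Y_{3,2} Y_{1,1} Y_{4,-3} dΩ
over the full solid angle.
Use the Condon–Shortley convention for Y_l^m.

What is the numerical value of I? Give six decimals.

Checks pass: Σm=0; 8 even; l₃=4∈[2,4].
(2·3+1)(2·1+1)(2·4+1) = 189
Δ: 0! 6! 2! / 9! → 1/252
sum: t=0:+1/36 = 1/36
3j²(3 1 4; 0 0 0) = Δ·Π!·Σ² = 4/63  (sign +1)
sum: t=0:+1/240 = 1/240
3j²(3 1 4; 2 1 -3) = Δ·Π!·Σ² = 1/12  (sign -1)
combine: 4πI² = 189·4/63·1/12 = 1/1
take √, sign -1: I = -0.28209479

-0.282095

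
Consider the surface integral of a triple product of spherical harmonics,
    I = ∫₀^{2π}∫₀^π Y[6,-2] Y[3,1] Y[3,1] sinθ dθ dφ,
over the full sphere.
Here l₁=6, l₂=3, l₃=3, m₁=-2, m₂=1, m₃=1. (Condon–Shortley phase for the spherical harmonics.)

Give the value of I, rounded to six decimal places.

0.242943

Rules hold: Σm=0, L=12 even, 3≤3≤9.
N = 13·7·7 = 637
Δ = 6!·6!·0!/13! = 1/12012
Racah Σ t=3..3: t=3:−1/1296 = -1/1296
⇒ 3j(6 3 3; 0 0 0)² = 100/3003, sgn +1
Racah Σ t=4..4: t=4:+1/2304 = 1/2304
⇒ 3j(6 3 3; -2 1 1)² = 5/143, sgn +1
4πI² = N·(3j₀)²·(3jₘ)² = 3500/4719
I = +1·√(0.741683/4π) = 0.24294284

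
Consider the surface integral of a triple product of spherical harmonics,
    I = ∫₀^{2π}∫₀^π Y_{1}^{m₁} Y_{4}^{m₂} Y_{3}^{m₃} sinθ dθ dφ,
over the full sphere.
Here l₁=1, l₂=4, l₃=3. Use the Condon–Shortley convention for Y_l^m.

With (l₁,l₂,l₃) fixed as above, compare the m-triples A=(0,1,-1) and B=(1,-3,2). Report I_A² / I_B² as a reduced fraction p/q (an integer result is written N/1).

5/7

l's match ⇒ only the (l;m) 3-j factors differ between A and B.
A: triangle coeff Δ(1,4,3) = 1/252; Σ_t [1,1]: t=1:−1/48 = -1/48; (3j)²=5/84 [(1 4 3; 0 1 -1)], sign=-1
B: triangle coeff Δ(1,4,3) = 1/252; Σ_t [0,0]: t=0:+1/240 = 1/240; (3j)²=1/12 [(1 4 3; 1 -3 2)], sign=-1
I_A²/I_B² = (5/84)/(1/12) = 5/7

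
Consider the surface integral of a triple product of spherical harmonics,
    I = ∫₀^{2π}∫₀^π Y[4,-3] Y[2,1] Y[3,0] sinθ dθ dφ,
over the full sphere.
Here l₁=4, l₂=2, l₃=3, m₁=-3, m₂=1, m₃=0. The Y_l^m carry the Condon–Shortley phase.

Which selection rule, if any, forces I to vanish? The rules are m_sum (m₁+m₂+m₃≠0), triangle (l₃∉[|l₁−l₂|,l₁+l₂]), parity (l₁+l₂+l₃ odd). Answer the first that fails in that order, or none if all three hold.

Σmᵢ = -2  ✗
l₃∈[|l₁−l₂|,l₁+l₂]=[2,6], have l₃=3
Σlᵢ = 9 ⇒ odd

m_sum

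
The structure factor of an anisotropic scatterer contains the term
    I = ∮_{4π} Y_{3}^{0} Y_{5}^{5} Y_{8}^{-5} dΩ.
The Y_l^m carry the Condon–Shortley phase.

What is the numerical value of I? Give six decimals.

Checks pass: Σm=0; 16 even; l₃=8∈[2,8].
(2·3+1)(2·5+1)(2·8+1) = 1309
Δ: 0! 6! 10! / 17! → 1/136136
sum: t=0:+1/518400 = 1/518400
3j²(3 5 8; 0 0 0) = Δ·Π!·Σ² = 56/2431  (sign +1)
sum: t=0:+1/130636800 = 1/130636800
3j²(3 5 8; 0 5 -5) = Δ·Π!·Σ² = 1/476  (sign -1)
combine: 4πI² = 1309·56/2431·1/476 = 14/221
take √, sign -1: I = -0.07100075

-0.071001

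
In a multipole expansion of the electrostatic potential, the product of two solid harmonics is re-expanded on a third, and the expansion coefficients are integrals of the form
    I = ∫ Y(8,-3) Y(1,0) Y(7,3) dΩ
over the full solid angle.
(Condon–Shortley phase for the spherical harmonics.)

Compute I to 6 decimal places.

Rules hold: Σm=0, L=16 even, 7≤7≤9.
N = 17·3·15 = 765
Δ = 2!·14!·0!/17! = 1/2040
Racah Σ t=1..1: t=1:−1/25401600 = -1/25401600
⇒ 3j(8 1 7; 0 0 0)² = 8/255, sgn +1
Racah Σ t=1..1: t=1:−1/87091200 = -1/87091200
⇒ 3j(8 1 7; -3 0 3)² = 11/408, sgn -1
4πI² = N·(3j₀)²·(3jₘ)² = 11/17
I = -1·√(0.647059/4π) = -0.22691696

-0.226917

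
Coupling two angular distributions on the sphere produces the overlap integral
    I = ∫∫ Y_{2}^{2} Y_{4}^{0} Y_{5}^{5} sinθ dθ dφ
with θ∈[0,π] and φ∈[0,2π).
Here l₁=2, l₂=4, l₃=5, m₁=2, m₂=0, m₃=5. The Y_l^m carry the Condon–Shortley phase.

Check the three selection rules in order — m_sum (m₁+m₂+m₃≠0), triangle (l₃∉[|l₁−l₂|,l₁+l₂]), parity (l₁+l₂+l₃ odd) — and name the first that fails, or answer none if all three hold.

m₁+m₂+m₃ = 2 + 0 + 5 = 7  ✗
triangle: |2−4|=2 ≤ l₃=5 ≤ 2+4=6
parity: l₁+l₂+l₃ = 11 is odd

m_sum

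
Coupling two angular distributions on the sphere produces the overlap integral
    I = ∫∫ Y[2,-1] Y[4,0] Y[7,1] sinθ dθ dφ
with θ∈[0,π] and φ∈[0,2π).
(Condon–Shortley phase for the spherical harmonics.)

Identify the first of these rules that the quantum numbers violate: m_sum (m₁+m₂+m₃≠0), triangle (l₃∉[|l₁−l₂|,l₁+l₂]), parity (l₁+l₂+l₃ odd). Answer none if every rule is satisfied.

azimuthal sum: -1 + 0 + 1 = 0  ✓
2 ≤ 7 ≤ 6 (triangle on l)  ✗
L = 2 + 4 + 7 = 13 (odd)

triangle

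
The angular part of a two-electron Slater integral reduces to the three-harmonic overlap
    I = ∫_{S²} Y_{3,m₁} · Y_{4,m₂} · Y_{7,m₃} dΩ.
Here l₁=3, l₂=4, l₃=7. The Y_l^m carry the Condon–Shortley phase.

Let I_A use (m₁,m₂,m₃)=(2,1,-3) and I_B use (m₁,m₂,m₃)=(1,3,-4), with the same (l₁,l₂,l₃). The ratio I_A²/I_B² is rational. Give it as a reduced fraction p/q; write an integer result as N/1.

56/55

Same 3,4,7: normalisation and zero-m 3j drop out of the ratio.
A: Δ: 0! 6! 8! / 15! → 1/45045; sum: t=0:+1/86400 = 1/86400; 3j²(3 4 7; 2 1 -3) = Δ·Π!·Σ² = 16/715  (sign +1)
B: Δ: 0! 6! 8! / 15! → 1/45045; sum: t=0:+1/241920 = 1/241920; 3j²(3 4 7; 1 3 -4) = Δ·Π!·Σ² = 2/91  (sign -1)
I_A²/I_B² = (16/715)/(2/91) = 56/55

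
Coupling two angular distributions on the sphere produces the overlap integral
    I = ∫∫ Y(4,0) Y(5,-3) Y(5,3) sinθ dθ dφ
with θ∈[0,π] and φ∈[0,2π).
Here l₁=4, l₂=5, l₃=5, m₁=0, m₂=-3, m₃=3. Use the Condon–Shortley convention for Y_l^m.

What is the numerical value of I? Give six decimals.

m-sum 0 ✓  L=14 even ✓  1≤5≤9 ✓
Π(2lᵢ+1) = 9×11×11 = 1089
triangle coeff Δ(4,5,5) = 1/3153150
Σ_t [0,4]: t=0:+1/69120 t=1:−1/1728 t=2:+1/576 t=3:−1/1728 t=4:+1/69120 = 7/11520
(3j)²=2/143 [(4 5 5; 0 0 0)], sign=-1
Σ_t [0,2]: t=0:+1/27648 t=1:−1/4320 t=2:+1/11520 = -1/9216
(3j)²=2/143 [(4 5 5; 0 -3 3)], sign=-1
⇒ 4πI² = 36/169
I = (+1)√(36/169/(4π)) = 0.13019760

0.130198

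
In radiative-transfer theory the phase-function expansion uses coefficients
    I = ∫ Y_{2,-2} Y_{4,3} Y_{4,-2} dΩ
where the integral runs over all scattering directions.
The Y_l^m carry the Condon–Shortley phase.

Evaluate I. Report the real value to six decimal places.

0.000000

m-sum = -2 + 3 − 2 = -1 ≠ 0 ⇒ I = 0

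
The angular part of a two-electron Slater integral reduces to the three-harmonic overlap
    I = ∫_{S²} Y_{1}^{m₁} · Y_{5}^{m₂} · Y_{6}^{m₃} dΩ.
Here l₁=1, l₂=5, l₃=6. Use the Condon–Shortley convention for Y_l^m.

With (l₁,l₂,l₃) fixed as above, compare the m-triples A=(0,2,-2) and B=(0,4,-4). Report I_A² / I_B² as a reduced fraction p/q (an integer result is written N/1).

8/5

Shared (l₁,l₂,l₃)=(1,5,6): N and (l;000)² cancel in I_A²/I_B².
A: Δ = 0!·2!·10!/13! = 1/858; Racah Σ t=0..0: t=0:+1/30240 = 1/30240; ⇒ 3j(1 5 6; 0 2 -2)² = 16/429, sgn +1
B: Δ = 0!·2!·10!/13! = 1/858; Racah Σ t=0..0: t=0:+1/362880 = 1/362880; ⇒ 3j(1 5 6; 0 4 -4)² = 10/429, sgn +1
I_A²/I_B² = (16/429)/(10/429) = 8/5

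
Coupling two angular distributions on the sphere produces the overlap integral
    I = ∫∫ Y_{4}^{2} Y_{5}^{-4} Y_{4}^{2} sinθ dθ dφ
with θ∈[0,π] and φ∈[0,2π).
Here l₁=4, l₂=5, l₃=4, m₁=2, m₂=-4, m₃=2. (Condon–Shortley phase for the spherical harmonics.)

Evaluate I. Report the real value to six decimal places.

0.000000

Σlᵢ=13 odd — θ-integrand is odd under cosθ→−cosθ; I=0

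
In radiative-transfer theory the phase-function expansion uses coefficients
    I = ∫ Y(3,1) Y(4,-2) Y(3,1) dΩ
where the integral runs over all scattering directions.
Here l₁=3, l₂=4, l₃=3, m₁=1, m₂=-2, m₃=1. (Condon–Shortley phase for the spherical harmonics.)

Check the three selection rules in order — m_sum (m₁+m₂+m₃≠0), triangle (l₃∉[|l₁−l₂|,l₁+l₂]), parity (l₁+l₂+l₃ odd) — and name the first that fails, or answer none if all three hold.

azimuthal sum: 1 − 2 + 1 = 0  ✓
1 ≤ 3 ≤ 7 (triangle on l)  ✓
L = 3 + 4 + 3 = 10 (even)  ✓

none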